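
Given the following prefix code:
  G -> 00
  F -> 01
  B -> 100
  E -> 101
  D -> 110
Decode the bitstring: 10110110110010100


Decoding step by step:
Bits 101 -> E
Bits 101 -> E
Bits 101 -> E
Bits 100 -> B
Bits 101 -> E
Bits 00 -> G


Decoded message: EEEBEG


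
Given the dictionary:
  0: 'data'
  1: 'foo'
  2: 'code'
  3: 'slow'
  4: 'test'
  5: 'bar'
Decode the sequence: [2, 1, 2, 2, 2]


Look up each index in the dictionary:
  2 -> 'code'
  1 -> 'foo'
  2 -> 'code'
  2 -> 'code'
  2 -> 'code'

Decoded: "code foo code code code"


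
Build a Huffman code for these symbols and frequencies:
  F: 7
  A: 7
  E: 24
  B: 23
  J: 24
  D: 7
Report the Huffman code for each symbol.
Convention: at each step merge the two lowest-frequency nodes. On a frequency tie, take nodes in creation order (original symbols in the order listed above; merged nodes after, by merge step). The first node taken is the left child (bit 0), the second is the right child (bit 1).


Huffman tree construction:
Step 1: Merge F(7) + A(7) = 14
Step 2: Merge D(7) + (F+A)(14) = 21
Step 3: Merge (D+(F+A))(21) + B(23) = 44
Step 4: Merge E(24) + J(24) = 48
Step 5: Merge ((D+(F+A))+B)(44) + (E+J)(48) = 92
Read each symbol's code off the tree from the root (left child = 0, right child = 1).

Codes:
  F: 0010 (length 4)
  A: 0011 (length 4)
  E: 10 (length 2)
  B: 01 (length 2)
  J: 11 (length 2)
  D: 000 (length 3)
Average code length: 219/92 = 2.3804 bits/symbol


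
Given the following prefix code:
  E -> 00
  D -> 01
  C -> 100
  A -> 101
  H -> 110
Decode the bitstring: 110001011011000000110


Decoding step by step:
Bits 110 -> H
Bits 00 -> E
Bits 101 -> A
Bits 101 -> A
Bits 100 -> C
Bits 00 -> E
Bits 00 -> E
Bits 110 -> H


Decoded message: HEAACEEH


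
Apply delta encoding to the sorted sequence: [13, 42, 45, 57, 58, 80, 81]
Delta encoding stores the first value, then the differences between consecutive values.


First value: 13
Deltas:
  42 - 13 = 29
  45 - 42 = 3
  57 - 45 = 12
  58 - 57 = 1
  80 - 58 = 22
  81 - 80 = 1


Delta encoded: [13, 29, 3, 12, 1, 22, 1]


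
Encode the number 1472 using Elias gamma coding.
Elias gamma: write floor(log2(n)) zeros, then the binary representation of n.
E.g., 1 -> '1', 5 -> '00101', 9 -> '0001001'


num_bits = floor(log2(1472)) + 1 = 11
leading_zeros = num_bits - 1 = 10
binary(1472) = 10111000000

Elias gamma(1472) = '0000000000' + '10111000000' = 000000000010111000000 (21 bits)


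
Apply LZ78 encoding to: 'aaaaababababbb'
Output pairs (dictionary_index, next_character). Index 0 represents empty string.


LZ78 encoding steps:
Dictionary: {0: ''}
Step 1: w='' (idx 0), next='a' -> output (0, 'a'), add 'a' as idx 1
Step 2: w='a' (idx 1), next='a' -> output (1, 'a'), add 'aa' as idx 2
Step 3: w='aa' (idx 2), next='b' -> output (2, 'b'), add 'aab' as idx 3
Step 4: w='a' (idx 1), next='b' -> output (1, 'b'), add 'ab' as idx 4
Step 5: w='ab' (idx 4), next='a' -> output (4, 'a'), add 'aba' as idx 5
Step 6: w='' (idx 0), next='b' -> output (0, 'b'), add 'b' as idx 6
Step 7: w='b' (idx 6), next='b' -> output (6, 'b'), add 'bb' as idx 7


Encoded: [(0, 'a'), (1, 'a'), (2, 'b'), (1, 'b'), (4, 'a'), (0, 'b'), (6, 'b')]


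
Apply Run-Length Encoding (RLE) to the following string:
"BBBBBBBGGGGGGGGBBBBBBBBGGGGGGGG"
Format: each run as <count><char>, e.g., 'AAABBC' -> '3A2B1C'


Scanning runs left to right:
  i=0: run of 'B' x 7 -> '7B'
  i=7: run of 'G' x 8 -> '8G'
  i=15: run of 'B' x 8 -> '8B'
  i=23: run of 'G' x 8 -> '8G'

RLE = 7B8G8B8G


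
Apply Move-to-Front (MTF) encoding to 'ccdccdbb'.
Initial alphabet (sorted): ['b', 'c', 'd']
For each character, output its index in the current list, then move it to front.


MTF encoding:
'c': index 1 in ['b', 'c', 'd'] -> ['c', 'b', 'd']
'c': index 0 in ['c', 'b', 'd'] -> ['c', 'b', 'd']
'd': index 2 in ['c', 'b', 'd'] -> ['d', 'c', 'b']
'c': index 1 in ['d', 'c', 'b'] -> ['c', 'd', 'b']
'c': index 0 in ['c', 'd', 'b'] -> ['c', 'd', 'b']
'd': index 1 in ['c', 'd', 'b'] -> ['d', 'c', 'b']
'b': index 2 in ['d', 'c', 'b'] -> ['b', 'd', 'c']
'b': index 0 in ['b', 'd', 'c'] -> ['b', 'd', 'c']


Output: [1, 0, 2, 1, 0, 1, 2, 0]


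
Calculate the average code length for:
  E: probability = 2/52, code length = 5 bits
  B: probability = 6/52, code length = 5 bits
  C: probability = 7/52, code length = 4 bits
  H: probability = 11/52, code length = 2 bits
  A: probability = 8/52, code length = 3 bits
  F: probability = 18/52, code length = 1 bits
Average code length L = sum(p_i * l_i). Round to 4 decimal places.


Weighted contributions p_i * l_i:
  E: (2/52) * 5 = 10/52
  B: (6/52) * 5 = 30/52
  C: (7/52) * 4 = 28/52
  H: (11/52) * 2 = 22/52
  A: (8/52) * 3 = 24/52
  F: (18/52) * 1 = 18/52
Sum = (10 + 30 + 28 + 22 + 24 + 18)/52 = 132/52

L = 132/52 = 2.5385 bits/symbol


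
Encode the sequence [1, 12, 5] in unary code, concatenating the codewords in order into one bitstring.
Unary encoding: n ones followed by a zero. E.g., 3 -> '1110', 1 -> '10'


Encode each number as n ones followed by a terminating 0:
  1 -> 10 (2 bits)
  12 -> 1111111111110 (13 bits)
  5 -> 111110 (6 bits)
Total length = 2 + 13 + 6 = 21 bits.

Unary([1, 12, 5]) = 101111111111110111110 (21 bits)


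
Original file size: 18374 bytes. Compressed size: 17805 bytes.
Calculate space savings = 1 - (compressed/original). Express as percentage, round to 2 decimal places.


ratio = compressed/original = 17805/18374 = 0.969032
savings = 1 - ratio = 1 - 0.969032 = 0.030968
as a percentage: 0.030968 * 100 = 3.1%

Space savings = 1 - 17805/18374 = 3.1%


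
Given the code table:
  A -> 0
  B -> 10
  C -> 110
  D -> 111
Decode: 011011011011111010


Decoding:
0 -> A
110 -> C
110 -> C
110 -> C
111 -> D
110 -> C
10 -> B


Result: ACCCDCB


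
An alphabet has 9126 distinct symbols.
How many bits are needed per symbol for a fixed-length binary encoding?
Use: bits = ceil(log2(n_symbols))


log2(9126) = 13.1558
Bracket: 2^13 = 8192 < 9126 <= 2^14 = 16384
So ceil(log2(9126)) = 14

bits = ceil(log2(9126)) = ceil(13.1558) = 14 bits


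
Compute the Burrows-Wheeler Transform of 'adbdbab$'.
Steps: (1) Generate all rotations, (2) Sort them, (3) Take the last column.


Rotations (sorted):
  0: $adbdbab -> last char: b
  1: ab$adbdb -> last char: b
  2: adbdbab$ -> last char: $
  3: b$adbdba -> last char: a
  4: bab$adbd -> last char: d
  5: bdbab$ad -> last char: d
  6: dbab$adb -> last char: b
  7: dbdbab$a -> last char: a


BWT = bb$addba


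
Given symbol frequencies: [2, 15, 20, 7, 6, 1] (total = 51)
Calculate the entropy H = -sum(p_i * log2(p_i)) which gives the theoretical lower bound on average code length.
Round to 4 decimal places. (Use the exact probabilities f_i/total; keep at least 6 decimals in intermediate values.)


Per-symbol terms -p_i * log2(p_i) with p_i = f_i/51:
  p = 2/51 = 0.039216: log2(p) = -4.672425, -p*log2(p) = 0.183232
  p = 15/51 = 0.294118: log2(p) = -1.765535, -p*log2(p) = 0.519275
  p = 20/51 = 0.392157: log2(p) = -1.350497, -p*log2(p) = 0.529607
  p = 7/51 = 0.137255: log2(p) = -2.865070, -p*log2(p) = 0.393245
  p = 6/51 = 0.117647: log2(p) = -3.087463, -p*log2(p) = 0.363231
  p = 1/51 = 0.019608: log2(p) = -5.672425, -p*log2(p) = 0.111224
H = 0.183232 + 0.519275 + 0.529607 + 0.393245 + 0.363231 + 0.111224 = 2.099814

H = 2.0998 bits/symbol


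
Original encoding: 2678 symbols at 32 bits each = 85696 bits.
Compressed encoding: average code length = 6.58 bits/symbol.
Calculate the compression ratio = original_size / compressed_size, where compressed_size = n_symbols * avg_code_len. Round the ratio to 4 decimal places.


original_size = n_symbols * orig_bits = 2678 * 32 = 85696 bits
compressed_size = n_symbols * avg_code_len = 2678 * 6.58 = 17621.24 bits
ratio = original_size / compressed_size = 85696 / 17621.24 = 4.8632

Compression ratio = 4.8632


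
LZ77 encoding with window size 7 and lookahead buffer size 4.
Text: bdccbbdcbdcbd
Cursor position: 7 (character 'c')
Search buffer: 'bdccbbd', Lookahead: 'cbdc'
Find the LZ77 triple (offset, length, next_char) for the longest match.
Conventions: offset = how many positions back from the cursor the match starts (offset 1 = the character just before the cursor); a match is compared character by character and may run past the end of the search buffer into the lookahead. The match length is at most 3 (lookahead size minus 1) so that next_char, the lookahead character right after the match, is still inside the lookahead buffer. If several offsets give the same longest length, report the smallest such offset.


Try each offset into the search buffer:
  offset=1 (pos 6, char 'd'): match length 0
  offset=2 (pos 5, char 'b'): match length 0
  offset=3 (pos 4, char 'b'): match length 0
  offset=4 (pos 3, char 'c'): match length 2
  offset=5 (pos 2, char 'c'): match length 1
  offset=6 (pos 1, char 'd'): match length 0
  offset=7 (pos 0, char 'b'): match length 0
Longest match has length 2 at offset 4.
next_char = character at position 7 + 2 = 9 -> 'd'

Best match: offset=4, length=2 (matching 'cb' starting at position 3)
LZ77 triple: (4, 2, 'd')


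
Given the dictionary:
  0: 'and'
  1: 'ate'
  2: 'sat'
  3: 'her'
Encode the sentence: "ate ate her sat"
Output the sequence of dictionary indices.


Look up each word in the dictionary:
  'ate' -> 1
  'ate' -> 1
  'her' -> 3
  'sat' -> 2

Encoded: [1, 1, 3, 2]


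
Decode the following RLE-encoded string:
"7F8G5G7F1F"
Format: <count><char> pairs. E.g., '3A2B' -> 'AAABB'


Expanding each <count><char> pair:
  7F -> 'FFFFFFF'
  8G -> 'GGGGGGGG'
  5G -> 'GGGGG'
  7F -> 'FFFFFFF'
  1F -> 'F'

Decoded = FFFFFFFGGGGGGGGGGGGGFFFFFFFF


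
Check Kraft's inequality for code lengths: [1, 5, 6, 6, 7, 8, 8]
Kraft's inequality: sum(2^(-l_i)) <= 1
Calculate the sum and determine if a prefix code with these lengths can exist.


Sum = 2^(-1) + 2^(-5) + 2^(-6) + 2^(-6) + 2^(-7) + 2^(-8) + 2^(-8)
    = 0.5 + 0.03125 + 0.015625 + 0.015625 + 0.0078125 + 0.00390625 + 0.00390625
    = 148/256 = 0.578125
Since 0.578125 <= 1, Kraft's inequality IS satisfied.
A prefix code with these lengths CAN exist.

Kraft sum = 0.578125. Satisfied.


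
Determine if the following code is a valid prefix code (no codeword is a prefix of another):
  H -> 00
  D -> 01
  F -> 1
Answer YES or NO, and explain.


Checking each pair (does one codeword prefix another?):
  H='00' vs D='01': no prefix
  H='00' vs F='1': no prefix
  D='01' vs H='00': no prefix
  D='01' vs F='1': no prefix
  F='1' vs H='00': no prefix
  F='1' vs D='01': no prefix
No violation found over all pairs.

YES -- this is a valid prefix code. No codeword is a prefix of any other codeword.


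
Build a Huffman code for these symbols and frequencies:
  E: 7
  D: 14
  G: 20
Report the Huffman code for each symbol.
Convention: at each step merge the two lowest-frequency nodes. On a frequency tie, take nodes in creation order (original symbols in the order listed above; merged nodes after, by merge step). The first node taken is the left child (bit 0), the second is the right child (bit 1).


Huffman tree construction:
Step 1: Merge E(7) + D(14) = 21
Step 2: Merge G(20) + (E+D)(21) = 41
Read each symbol's code off the tree from the root (left child = 0, right child = 1).

Codes:
  E: 10 (length 2)
  D: 11 (length 2)
  G: 0 (length 1)
Average code length: 62/41 = 1.5122 bits/symbol


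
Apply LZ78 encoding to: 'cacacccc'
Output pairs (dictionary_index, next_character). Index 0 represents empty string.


LZ78 encoding steps:
Dictionary: {0: ''}
Step 1: w='' (idx 0), next='c' -> output (0, 'c'), add 'c' as idx 1
Step 2: w='' (idx 0), next='a' -> output (0, 'a'), add 'a' as idx 2
Step 3: w='c' (idx 1), next='a' -> output (1, 'a'), add 'ca' as idx 3
Step 4: w='c' (idx 1), next='c' -> output (1, 'c'), add 'cc' as idx 4
Step 5: w='cc' (idx 4), end of input -> output (4, '')


Encoded: [(0, 'c'), (0, 'a'), (1, 'a'), (1, 'c'), (4, '')]


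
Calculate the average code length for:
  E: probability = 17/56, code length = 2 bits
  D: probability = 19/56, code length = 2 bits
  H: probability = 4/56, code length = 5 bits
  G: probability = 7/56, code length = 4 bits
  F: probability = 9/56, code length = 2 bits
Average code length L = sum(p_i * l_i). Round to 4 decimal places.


Weighted contributions p_i * l_i:
  E: (17/56) * 2 = 34/56
  D: (19/56) * 2 = 38/56
  H: (4/56) * 5 = 20/56
  G: (7/56) * 4 = 28/56
  F: (9/56) * 2 = 18/56
Sum = (34 + 38 + 20 + 28 + 18)/56 = 138/56

L = 138/56 = 2.4643 bits/symbol


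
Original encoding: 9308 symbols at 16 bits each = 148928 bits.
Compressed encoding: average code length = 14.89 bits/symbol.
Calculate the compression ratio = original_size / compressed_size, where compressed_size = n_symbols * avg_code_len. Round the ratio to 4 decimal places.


original_size = n_symbols * orig_bits = 9308 * 16 = 148928 bits
compressed_size = n_symbols * avg_code_len = 9308 * 14.89 = 138596.12 bits
ratio = original_size / compressed_size = 148928 / 138596.12 = 1.0745

Compression ratio = 1.0745


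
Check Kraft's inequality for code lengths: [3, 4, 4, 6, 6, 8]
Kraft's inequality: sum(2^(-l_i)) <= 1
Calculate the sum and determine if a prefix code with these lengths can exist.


Sum = 2^(-3) + 2^(-4) + 2^(-4) + 2^(-6) + 2^(-6) + 2^(-8)
    = 0.125 + 0.0625 + 0.0625 + 0.015625 + 0.015625 + 0.00390625
    = 73/256 = 0.28515625
Since 0.28515625 <= 1, Kraft's inequality IS satisfied.
A prefix code with these lengths CAN exist.

Kraft sum = 0.28515625. Satisfied.


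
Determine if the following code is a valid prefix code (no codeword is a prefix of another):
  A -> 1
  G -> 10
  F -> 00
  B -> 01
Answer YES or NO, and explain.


Checking each pair (does one codeword prefix another?):
  A='1' vs G='10': prefix -- VIOLATION

NO -- this is NOT a valid prefix code. A (1) is a prefix of G (10).


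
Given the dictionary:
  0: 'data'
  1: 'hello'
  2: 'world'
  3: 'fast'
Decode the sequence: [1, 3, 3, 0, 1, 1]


Look up each index in the dictionary:
  1 -> 'hello'
  3 -> 'fast'
  3 -> 'fast'
  0 -> 'data'
  1 -> 'hello'
  1 -> 'hello'

Decoded: "hello fast fast data hello hello"


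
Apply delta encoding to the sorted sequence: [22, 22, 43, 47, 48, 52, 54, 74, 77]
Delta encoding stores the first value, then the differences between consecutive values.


First value: 22
Deltas:
  22 - 22 = 0
  43 - 22 = 21
  47 - 43 = 4
  48 - 47 = 1
  52 - 48 = 4
  54 - 52 = 2
  74 - 54 = 20
  77 - 74 = 3


Delta encoded: [22, 0, 21, 4, 1, 4, 2, 20, 3]


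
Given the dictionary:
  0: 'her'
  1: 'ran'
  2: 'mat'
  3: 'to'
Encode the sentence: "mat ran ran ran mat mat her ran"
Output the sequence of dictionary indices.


Look up each word in the dictionary:
  'mat' -> 2
  'ran' -> 1
  'ran' -> 1
  'ran' -> 1
  'mat' -> 2
  'mat' -> 2
  'her' -> 0
  'ran' -> 1

Encoded: [2, 1, 1, 1, 2, 2, 0, 1]


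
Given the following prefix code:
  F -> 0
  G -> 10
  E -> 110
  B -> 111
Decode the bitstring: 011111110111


Decoding step by step:
Bits 0 -> F
Bits 111 -> B
Bits 111 -> B
Bits 10 -> G
Bits 111 -> B


Decoded message: FBBGB


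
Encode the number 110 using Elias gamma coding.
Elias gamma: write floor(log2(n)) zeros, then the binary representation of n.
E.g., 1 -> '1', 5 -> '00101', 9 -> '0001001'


num_bits = floor(log2(110)) + 1 = 7
leading_zeros = num_bits - 1 = 6
binary(110) = 1101110

Elias gamma(110) = '000000' + '1101110' = 0000001101110 (13 bits)


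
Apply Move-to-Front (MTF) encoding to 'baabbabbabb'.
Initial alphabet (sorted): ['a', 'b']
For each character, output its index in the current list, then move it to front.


MTF encoding:
'b': index 1 in ['a', 'b'] -> ['b', 'a']
'a': index 1 in ['b', 'a'] -> ['a', 'b']
'a': index 0 in ['a', 'b'] -> ['a', 'b']
'b': index 1 in ['a', 'b'] -> ['b', 'a']
'b': index 0 in ['b', 'a'] -> ['b', 'a']
'a': index 1 in ['b', 'a'] -> ['a', 'b']
'b': index 1 in ['a', 'b'] -> ['b', 'a']
'b': index 0 in ['b', 'a'] -> ['b', 'a']
'a': index 1 in ['b', 'a'] -> ['a', 'b']
'b': index 1 in ['a', 'b'] -> ['b', 'a']
'b': index 0 in ['b', 'a'] -> ['b', 'a']


Output: [1, 1, 0, 1, 0, 1, 1, 0, 1, 1, 0]


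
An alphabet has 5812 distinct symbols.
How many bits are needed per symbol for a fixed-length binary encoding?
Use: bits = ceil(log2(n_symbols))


log2(5812) = 12.5048
Bracket: 2^12 = 4096 < 5812 <= 2^13 = 8192
So ceil(log2(5812)) = 13

bits = ceil(log2(5812)) = ceil(12.5048) = 13 bits


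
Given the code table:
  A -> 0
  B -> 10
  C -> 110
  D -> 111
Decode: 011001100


Decoding:
0 -> A
110 -> C
0 -> A
110 -> C
0 -> A


Result: ACACA


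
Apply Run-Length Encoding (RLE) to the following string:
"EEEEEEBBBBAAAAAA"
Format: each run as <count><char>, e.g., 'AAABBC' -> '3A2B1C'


Scanning runs left to right:
  i=0: run of 'E' x 6 -> '6E'
  i=6: run of 'B' x 4 -> '4B'
  i=10: run of 'A' x 6 -> '6A'

RLE = 6E4B6A


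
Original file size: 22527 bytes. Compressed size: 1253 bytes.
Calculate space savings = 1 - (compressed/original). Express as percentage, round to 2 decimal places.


ratio = compressed/original = 1253/22527 = 0.055622
savings = 1 - ratio = 1 - 0.055622 = 0.944378
as a percentage: 0.944378 * 100 = 94.44%

Space savings = 1 - 1253/22527 = 94.44%


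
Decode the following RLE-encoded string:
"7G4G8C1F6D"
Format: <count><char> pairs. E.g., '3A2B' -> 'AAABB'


Expanding each <count><char> pair:
  7G -> 'GGGGGGG'
  4G -> 'GGGG'
  8C -> 'CCCCCCCC'
  1F -> 'F'
  6D -> 'DDDDDD'

Decoded = GGGGGGGGGGGCCCCCCCCFDDDDDD


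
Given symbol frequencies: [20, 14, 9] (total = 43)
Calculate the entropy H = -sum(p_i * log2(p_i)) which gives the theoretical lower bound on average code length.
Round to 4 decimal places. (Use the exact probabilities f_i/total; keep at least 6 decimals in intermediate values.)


Per-symbol terms -p_i * log2(p_i) with p_i = f_i/43:
  p = 20/43 = 0.465116: log2(p) = -1.104337, -p*log2(p) = 0.513645
  p = 14/43 = 0.325581: log2(p) = -1.618910, -p*log2(p) = 0.527087
  p = 9/43 = 0.209302: log2(p) = -2.256340, -p*log2(p) = 0.472257
H = 0.513645 + 0.527087 + 0.472257 = 1.512989

H = 1.513 bits/symbol


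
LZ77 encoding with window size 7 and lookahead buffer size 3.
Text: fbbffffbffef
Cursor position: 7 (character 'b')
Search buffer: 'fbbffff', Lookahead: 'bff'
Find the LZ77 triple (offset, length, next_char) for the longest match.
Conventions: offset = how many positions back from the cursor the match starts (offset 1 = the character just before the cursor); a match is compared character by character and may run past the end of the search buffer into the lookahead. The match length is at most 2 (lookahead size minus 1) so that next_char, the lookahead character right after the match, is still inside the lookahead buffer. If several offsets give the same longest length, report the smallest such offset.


Try each offset into the search buffer:
  offset=1 (pos 6, char 'f'): match length 0
  offset=2 (pos 5, char 'f'): match length 0
  offset=3 (pos 4, char 'f'): match length 0
  offset=4 (pos 3, char 'f'): match length 0
  offset=5 (pos 2, char 'b'): match length 2
  offset=6 (pos 1, char 'b'): match length 1
  offset=7 (pos 0, char 'f'): match length 0
Longest match has length 2 at offset 5.
next_char = character at position 7 + 2 = 9 -> 'f'

Best match: offset=5, length=2 (matching 'bf' starting at position 2)
LZ77 triple: (5, 2, 'f')


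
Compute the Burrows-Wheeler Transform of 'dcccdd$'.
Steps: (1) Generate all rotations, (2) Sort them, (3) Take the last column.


Rotations (sorted):
  0: $dcccdd -> last char: d
  1: cccdd$d -> last char: d
  2: ccdd$dc -> last char: c
  3: cdd$dcc -> last char: c
  4: d$dcccd -> last char: d
  5: dcccdd$ -> last char: $
  6: dd$dccc -> last char: c


BWT = ddccd$c


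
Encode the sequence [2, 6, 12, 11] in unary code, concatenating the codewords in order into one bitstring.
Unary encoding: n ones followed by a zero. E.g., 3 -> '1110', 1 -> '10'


Encode each number as n ones followed by a terminating 0:
  2 -> 110 (3 bits)
  6 -> 1111110 (7 bits)
  12 -> 1111111111110 (13 bits)
  11 -> 111111111110 (12 bits)
Total length = 3 + 7 + 13 + 12 = 35 bits.

Unary([2, 6, 12, 11]) = 11011111101111111111110111111111110 (35 bits)


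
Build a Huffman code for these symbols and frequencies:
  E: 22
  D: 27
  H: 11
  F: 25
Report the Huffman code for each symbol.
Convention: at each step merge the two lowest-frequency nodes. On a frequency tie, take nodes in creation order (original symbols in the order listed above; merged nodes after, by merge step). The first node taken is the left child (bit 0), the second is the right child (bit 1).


Huffman tree construction:
Step 1: Merge H(11) + E(22) = 33
Step 2: Merge F(25) + D(27) = 52
Step 3: Merge (H+E)(33) + (F+D)(52) = 85
Read each symbol's code off the tree from the root (left child = 0, right child = 1).

Codes:
  E: 01 (length 2)
  D: 11 (length 2)
  H: 00 (length 2)
  F: 10 (length 2)
Average code length: 170/85 = 2.0000 bits/symbol


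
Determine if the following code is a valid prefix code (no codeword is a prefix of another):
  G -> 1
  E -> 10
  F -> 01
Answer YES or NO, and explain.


Checking each pair (does one codeword prefix another?):
  G='1' vs E='10': prefix -- VIOLATION

NO -- this is NOT a valid prefix code. G (1) is a prefix of E (10).


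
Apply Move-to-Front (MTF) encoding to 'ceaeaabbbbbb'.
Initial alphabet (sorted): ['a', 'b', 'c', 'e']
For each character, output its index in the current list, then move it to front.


MTF encoding:
'c': index 2 in ['a', 'b', 'c', 'e'] -> ['c', 'a', 'b', 'e']
'e': index 3 in ['c', 'a', 'b', 'e'] -> ['e', 'c', 'a', 'b']
'a': index 2 in ['e', 'c', 'a', 'b'] -> ['a', 'e', 'c', 'b']
'e': index 1 in ['a', 'e', 'c', 'b'] -> ['e', 'a', 'c', 'b']
'a': index 1 in ['e', 'a', 'c', 'b'] -> ['a', 'e', 'c', 'b']
'a': index 0 in ['a', 'e', 'c', 'b'] -> ['a', 'e', 'c', 'b']
'b': index 3 in ['a', 'e', 'c', 'b'] -> ['b', 'a', 'e', 'c']
'b': index 0 in ['b', 'a', 'e', 'c'] -> ['b', 'a', 'e', 'c']
'b': index 0 in ['b', 'a', 'e', 'c'] -> ['b', 'a', 'e', 'c']
'b': index 0 in ['b', 'a', 'e', 'c'] -> ['b', 'a', 'e', 'c']
'b': index 0 in ['b', 'a', 'e', 'c'] -> ['b', 'a', 'e', 'c']
'b': index 0 in ['b', 'a', 'e', 'c'] -> ['b', 'a', 'e', 'c']


Output: [2, 3, 2, 1, 1, 0, 3, 0, 0, 0, 0, 0]


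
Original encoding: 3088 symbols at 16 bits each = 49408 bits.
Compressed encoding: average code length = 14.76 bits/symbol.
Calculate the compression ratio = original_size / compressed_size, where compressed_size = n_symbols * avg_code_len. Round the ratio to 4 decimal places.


original_size = n_symbols * orig_bits = 3088 * 16 = 49408 bits
compressed_size = n_symbols * avg_code_len = 3088 * 14.76 = 45578.88 bits
ratio = original_size / compressed_size = 49408 / 45578.88 = 1.084

Compression ratio = 1.084


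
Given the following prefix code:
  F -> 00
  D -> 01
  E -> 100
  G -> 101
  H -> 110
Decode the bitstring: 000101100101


Decoding step by step:
Bits 00 -> F
Bits 01 -> D
Bits 01 -> D
Bits 100 -> E
Bits 101 -> G


Decoded message: FDDEG


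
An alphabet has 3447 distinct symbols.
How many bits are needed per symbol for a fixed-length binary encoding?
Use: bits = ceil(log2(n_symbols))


log2(3447) = 11.7511
Bracket: 2^11 = 2048 < 3447 <= 2^12 = 4096
So ceil(log2(3447)) = 12

bits = ceil(log2(3447)) = ceil(11.7511) = 12 bits


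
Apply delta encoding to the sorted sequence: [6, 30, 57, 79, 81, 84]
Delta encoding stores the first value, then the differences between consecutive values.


First value: 6
Deltas:
  30 - 6 = 24
  57 - 30 = 27
  79 - 57 = 22
  81 - 79 = 2
  84 - 81 = 3


Delta encoded: [6, 24, 27, 22, 2, 3]


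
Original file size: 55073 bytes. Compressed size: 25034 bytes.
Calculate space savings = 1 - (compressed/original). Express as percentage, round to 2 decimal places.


ratio = compressed/original = 25034/55073 = 0.45456
savings = 1 - ratio = 1 - 0.45456 = 0.54544
as a percentage: 0.54544 * 100 = 54.54%

Space savings = 1 - 25034/55073 = 54.54%


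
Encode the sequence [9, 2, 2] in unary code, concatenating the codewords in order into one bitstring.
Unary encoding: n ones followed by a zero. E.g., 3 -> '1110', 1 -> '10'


Encode each number as n ones followed by a terminating 0:
  9 -> 1111111110 (10 bits)
  2 -> 110 (3 bits)
  2 -> 110 (3 bits)
Total length = 10 + 3 + 3 = 16 bits.

Unary([9, 2, 2]) = 1111111110110110 (16 bits)


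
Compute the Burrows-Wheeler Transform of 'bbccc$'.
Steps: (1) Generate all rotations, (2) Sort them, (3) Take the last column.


Rotations (sorted):
  0: $bbccc -> last char: c
  1: bbccc$ -> last char: $
  2: bccc$b -> last char: b
  3: c$bbcc -> last char: c
  4: cc$bbc -> last char: c
  5: ccc$bb -> last char: b


BWT = c$bccb


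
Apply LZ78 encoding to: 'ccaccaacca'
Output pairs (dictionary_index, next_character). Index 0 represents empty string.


LZ78 encoding steps:
Dictionary: {0: ''}
Step 1: w='' (idx 0), next='c' -> output (0, 'c'), add 'c' as idx 1
Step 2: w='c' (idx 1), next='a' -> output (1, 'a'), add 'ca' as idx 2
Step 3: w='c' (idx 1), next='c' -> output (1, 'c'), add 'cc' as idx 3
Step 4: w='' (idx 0), next='a' -> output (0, 'a'), add 'a' as idx 4
Step 5: w='a' (idx 4), next='c' -> output (4, 'c'), add 'ac' as idx 5
Step 6: w='ca' (idx 2), end of input -> output (2, '')


Encoded: [(0, 'c'), (1, 'a'), (1, 'c'), (0, 'a'), (4, 'c'), (2, '')]


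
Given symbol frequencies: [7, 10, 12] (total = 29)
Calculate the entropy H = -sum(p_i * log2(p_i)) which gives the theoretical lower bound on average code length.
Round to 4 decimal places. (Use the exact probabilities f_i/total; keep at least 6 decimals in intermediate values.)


Per-symbol terms -p_i * log2(p_i) with p_i = f_i/29:
  p = 7/29 = 0.241379: log2(p) = -2.050626, -p*log2(p) = 0.494979
  p = 10/29 = 0.344828: log2(p) = -1.536053, -p*log2(p) = 0.529673
  p = 12/29 = 0.413793: log2(p) = -1.273018, -p*log2(p) = 0.526766
H = 0.494979 + 0.529673 + 0.526766 = 1.551418

H = 1.5514 bits/symbol


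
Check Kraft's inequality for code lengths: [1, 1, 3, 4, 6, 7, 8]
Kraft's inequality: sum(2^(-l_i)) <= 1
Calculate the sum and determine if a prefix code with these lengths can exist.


Sum = 2^(-1) + 2^(-1) + 2^(-3) + 2^(-4) + 2^(-6) + 2^(-7) + 2^(-8)
    = 0.5 + 0.5 + 0.125 + 0.0625 + 0.015625 + 0.0078125 + 0.00390625
    = 311/256 = 1.21484375
Since 1.21484375 > 1, Kraft's inequality is NOT satisfied.
A prefix code with these lengths CANNOT exist.

Kraft sum = 1.21484375. Not satisfied.


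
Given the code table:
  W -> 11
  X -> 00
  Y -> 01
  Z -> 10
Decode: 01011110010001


Decoding:
01 -> Y
01 -> Y
11 -> W
10 -> Z
01 -> Y
00 -> X
01 -> Y


Result: YYWZYXY


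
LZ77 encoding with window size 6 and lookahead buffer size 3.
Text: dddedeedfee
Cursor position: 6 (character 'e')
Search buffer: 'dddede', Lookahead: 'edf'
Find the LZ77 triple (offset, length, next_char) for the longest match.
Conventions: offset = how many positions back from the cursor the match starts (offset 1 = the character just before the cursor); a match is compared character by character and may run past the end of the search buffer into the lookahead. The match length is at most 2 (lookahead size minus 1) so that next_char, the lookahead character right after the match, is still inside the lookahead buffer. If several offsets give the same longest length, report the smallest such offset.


Try each offset into the search buffer:
  offset=1 (pos 5, char 'e'): match length 1
  offset=2 (pos 4, char 'd'): match length 0
  offset=3 (pos 3, char 'e'): match length 2
  offset=4 (pos 2, char 'd'): match length 0
  offset=5 (pos 1, char 'd'): match length 0
  offset=6 (pos 0, char 'd'): match length 0
Longest match has length 2 at offset 3.
next_char = character at position 6 + 2 = 8 -> 'f'

Best match: offset=3, length=2 (matching 'ed' starting at position 3)
LZ77 triple: (3, 2, 'f')


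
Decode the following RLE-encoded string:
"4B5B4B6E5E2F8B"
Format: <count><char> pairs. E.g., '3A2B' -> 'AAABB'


Expanding each <count><char> pair:
  4B -> 'BBBB'
  5B -> 'BBBBB'
  4B -> 'BBBB'
  6E -> 'EEEEEE'
  5E -> 'EEEEE'
  2F -> 'FF'
  8B -> 'BBBBBBBB'

Decoded = BBBBBBBBBBBBBEEEEEEEEEEEFFBBBBBBBB


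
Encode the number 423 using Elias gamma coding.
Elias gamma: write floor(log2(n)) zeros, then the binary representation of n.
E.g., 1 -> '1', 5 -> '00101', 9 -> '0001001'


num_bits = floor(log2(423)) + 1 = 9
leading_zeros = num_bits - 1 = 8
binary(423) = 110100111

Elias gamma(423) = '00000000' + '110100111' = 00000000110100111 (17 bits)


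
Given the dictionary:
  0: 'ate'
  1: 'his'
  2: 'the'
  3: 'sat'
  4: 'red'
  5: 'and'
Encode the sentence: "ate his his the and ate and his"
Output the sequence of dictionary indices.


Look up each word in the dictionary:
  'ate' -> 0
  'his' -> 1
  'his' -> 1
  'the' -> 2
  'and' -> 5
  'ate' -> 0
  'and' -> 5
  'his' -> 1

Encoded: [0, 1, 1, 2, 5, 0, 5, 1]


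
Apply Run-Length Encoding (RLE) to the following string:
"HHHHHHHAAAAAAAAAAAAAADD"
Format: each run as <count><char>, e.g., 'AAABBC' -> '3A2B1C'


Scanning runs left to right:
  i=0: run of 'H' x 7 -> '7H'
  i=7: run of 'A' x 14 -> '14A'
  i=21: run of 'D' x 2 -> '2D'

RLE = 7H14A2D


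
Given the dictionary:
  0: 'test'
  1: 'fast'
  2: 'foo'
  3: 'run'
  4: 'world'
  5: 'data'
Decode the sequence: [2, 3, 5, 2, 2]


Look up each index in the dictionary:
  2 -> 'foo'
  3 -> 'run'
  5 -> 'data'
  2 -> 'foo'
  2 -> 'foo'

Decoded: "foo run data foo foo"


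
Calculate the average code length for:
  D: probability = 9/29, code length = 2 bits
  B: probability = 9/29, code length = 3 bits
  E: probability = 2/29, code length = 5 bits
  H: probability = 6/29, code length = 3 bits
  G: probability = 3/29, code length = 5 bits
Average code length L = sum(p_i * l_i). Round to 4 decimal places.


Weighted contributions p_i * l_i:
  D: (9/29) * 2 = 18/29
  B: (9/29) * 3 = 27/29
  E: (2/29) * 5 = 10/29
  H: (6/29) * 3 = 18/29
  G: (3/29) * 5 = 15/29
Sum = (18 + 27 + 10 + 18 + 15)/29 = 88/29

L = 88/29 = 3.0345 bits/symbol


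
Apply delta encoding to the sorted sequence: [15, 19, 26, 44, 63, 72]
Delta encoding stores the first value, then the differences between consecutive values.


First value: 15
Deltas:
  19 - 15 = 4
  26 - 19 = 7
  44 - 26 = 18
  63 - 44 = 19
  72 - 63 = 9


Delta encoded: [15, 4, 7, 18, 19, 9]


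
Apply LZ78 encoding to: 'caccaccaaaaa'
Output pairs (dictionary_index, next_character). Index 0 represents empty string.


LZ78 encoding steps:
Dictionary: {0: ''}
Step 1: w='' (idx 0), next='c' -> output (0, 'c'), add 'c' as idx 1
Step 2: w='' (idx 0), next='a' -> output (0, 'a'), add 'a' as idx 2
Step 3: w='c' (idx 1), next='c' -> output (1, 'c'), add 'cc' as idx 3
Step 4: w='a' (idx 2), next='c' -> output (2, 'c'), add 'ac' as idx 4
Step 5: w='c' (idx 1), next='a' -> output (1, 'a'), add 'ca' as idx 5
Step 6: w='a' (idx 2), next='a' -> output (2, 'a'), add 'aa' as idx 6
Step 7: w='aa' (idx 6), end of input -> output (6, '')


Encoded: [(0, 'c'), (0, 'a'), (1, 'c'), (2, 'c'), (1, 'a'), (2, 'a'), (6, '')]


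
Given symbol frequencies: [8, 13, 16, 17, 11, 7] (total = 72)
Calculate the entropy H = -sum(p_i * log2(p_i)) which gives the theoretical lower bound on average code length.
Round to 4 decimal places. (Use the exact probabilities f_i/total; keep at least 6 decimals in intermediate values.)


Per-symbol terms -p_i * log2(p_i) with p_i = f_i/72:
  p = 8/72 = 0.111111: log2(p) = -3.169925, -p*log2(p) = 0.352214
  p = 13/72 = 0.180556: log2(p) = -2.469485, -p*log2(p) = 0.445879
  p = 16/72 = 0.222222: log2(p) = -2.169925, -p*log2(p) = 0.482206
  p = 17/72 = 0.236111: log2(p) = -2.082462, -p*log2(p) = 0.491692
  p = 11/72 = 0.152778: log2(p) = -2.710493, -p*log2(p) = 0.414103
  p = 7/72 = 0.097222: log2(p) = -3.362570, -p*log2(p) = 0.326917
H = 0.352214 + 0.445879 + 0.482206 + 0.491692 + 0.414103 + 0.326917 = 2.513011

H = 2.513 bits/symbol


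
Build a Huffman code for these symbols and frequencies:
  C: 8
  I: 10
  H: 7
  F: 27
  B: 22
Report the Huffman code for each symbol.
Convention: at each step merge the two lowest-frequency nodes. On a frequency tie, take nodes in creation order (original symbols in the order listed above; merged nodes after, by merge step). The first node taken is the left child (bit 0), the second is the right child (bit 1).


Huffman tree construction:
Step 1: Merge H(7) + C(8) = 15
Step 2: Merge I(10) + (H+C)(15) = 25
Step 3: Merge B(22) + (I+(H+C))(25) = 47
Step 4: Merge F(27) + (B+(I+(H+C)))(47) = 74
Read each symbol's code off the tree from the root (left child = 0, right child = 1).

Codes:
  C: 1111 (length 4)
  I: 110 (length 3)
  H: 1110 (length 4)
  F: 0 (length 1)
  B: 10 (length 2)
Average code length: 161/74 = 2.1757 bits/symbol


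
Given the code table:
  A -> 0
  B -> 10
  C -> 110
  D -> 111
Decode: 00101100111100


Decoding:
0 -> A
0 -> A
10 -> B
110 -> C
0 -> A
111 -> D
10 -> B
0 -> A


Result: AABCADBA


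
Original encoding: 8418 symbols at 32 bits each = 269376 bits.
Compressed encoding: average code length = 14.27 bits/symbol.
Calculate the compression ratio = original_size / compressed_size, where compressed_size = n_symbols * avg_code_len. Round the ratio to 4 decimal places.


original_size = n_symbols * orig_bits = 8418 * 32 = 269376 bits
compressed_size = n_symbols * avg_code_len = 8418 * 14.27 = 120124.86 bits
ratio = original_size / compressed_size = 269376 / 120124.86 = 2.2425

Compression ratio = 2.2425


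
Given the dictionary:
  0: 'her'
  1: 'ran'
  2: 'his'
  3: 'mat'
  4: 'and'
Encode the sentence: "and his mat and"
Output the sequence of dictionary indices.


Look up each word in the dictionary:
  'and' -> 4
  'his' -> 2
  'mat' -> 3
  'and' -> 4

Encoded: [4, 2, 3, 4]


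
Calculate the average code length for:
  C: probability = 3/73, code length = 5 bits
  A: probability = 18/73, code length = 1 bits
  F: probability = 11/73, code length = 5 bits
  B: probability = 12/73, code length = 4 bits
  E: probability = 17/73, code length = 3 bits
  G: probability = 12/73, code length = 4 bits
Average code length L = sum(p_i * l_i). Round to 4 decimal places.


Weighted contributions p_i * l_i:
  C: (3/73) * 5 = 15/73
  A: (18/73) * 1 = 18/73
  F: (11/73) * 5 = 55/73
  B: (12/73) * 4 = 48/73
  E: (17/73) * 3 = 51/73
  G: (12/73) * 4 = 48/73
Sum = (15 + 18 + 55 + 48 + 51 + 48)/73 = 235/73

L = 235/73 = 3.2192 bits/symbol


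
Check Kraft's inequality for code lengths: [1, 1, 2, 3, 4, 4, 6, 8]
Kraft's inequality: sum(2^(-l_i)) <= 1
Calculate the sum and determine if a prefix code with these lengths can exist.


Sum = 2^(-1) + 2^(-1) + 2^(-2) + 2^(-3) + 2^(-4) + 2^(-4) + 2^(-6) + 2^(-8)
    = 0.5 + 0.5 + 0.25 + 0.125 + 0.0625 + 0.0625 + 0.015625 + 0.00390625
    = 389/256 = 1.51953125
Since 1.51953125 > 1, Kraft's inequality is NOT satisfied.
A prefix code with these lengths CANNOT exist.

Kraft sum = 1.51953125. Not satisfied.


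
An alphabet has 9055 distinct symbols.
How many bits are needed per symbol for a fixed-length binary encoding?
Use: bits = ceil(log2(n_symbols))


log2(9055) = 13.1445
Bracket: 2^13 = 8192 < 9055 <= 2^14 = 16384
So ceil(log2(9055)) = 14

bits = ceil(log2(9055)) = ceil(13.1445) = 14 bits


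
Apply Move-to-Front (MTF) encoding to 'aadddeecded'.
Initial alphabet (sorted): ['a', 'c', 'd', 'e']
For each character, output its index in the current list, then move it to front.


MTF encoding:
'a': index 0 in ['a', 'c', 'd', 'e'] -> ['a', 'c', 'd', 'e']
'a': index 0 in ['a', 'c', 'd', 'e'] -> ['a', 'c', 'd', 'e']
'd': index 2 in ['a', 'c', 'd', 'e'] -> ['d', 'a', 'c', 'e']
'd': index 0 in ['d', 'a', 'c', 'e'] -> ['d', 'a', 'c', 'e']
'd': index 0 in ['d', 'a', 'c', 'e'] -> ['d', 'a', 'c', 'e']
'e': index 3 in ['d', 'a', 'c', 'e'] -> ['e', 'd', 'a', 'c']
'e': index 0 in ['e', 'd', 'a', 'c'] -> ['e', 'd', 'a', 'c']
'c': index 3 in ['e', 'd', 'a', 'c'] -> ['c', 'e', 'd', 'a']
'd': index 2 in ['c', 'e', 'd', 'a'] -> ['d', 'c', 'e', 'a']
'e': index 2 in ['d', 'c', 'e', 'a'] -> ['e', 'd', 'c', 'a']
'd': index 1 in ['e', 'd', 'c', 'a'] -> ['d', 'e', 'c', 'a']


Output: [0, 0, 2, 0, 0, 3, 0, 3, 2, 2, 1]


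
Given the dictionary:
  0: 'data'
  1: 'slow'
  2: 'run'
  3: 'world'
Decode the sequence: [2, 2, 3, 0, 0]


Look up each index in the dictionary:
  2 -> 'run'
  2 -> 'run'
  3 -> 'world'
  0 -> 'data'
  0 -> 'data'

Decoded: "run run world data data"


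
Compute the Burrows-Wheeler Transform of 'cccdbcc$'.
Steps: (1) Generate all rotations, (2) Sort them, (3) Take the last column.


Rotations (sorted):
  0: $cccdbcc -> last char: c
  1: bcc$cccd -> last char: d
  2: c$cccdbc -> last char: c
  3: cc$cccdb -> last char: b
  4: cccdbcc$ -> last char: $
  5: ccdbcc$c -> last char: c
  6: cdbcc$cc -> last char: c
  7: dbcc$ccc -> last char: c


BWT = cdcb$ccc


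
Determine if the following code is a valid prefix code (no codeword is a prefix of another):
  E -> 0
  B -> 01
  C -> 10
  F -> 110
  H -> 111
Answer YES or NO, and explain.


Checking each pair (does one codeword prefix another?):
  E='0' vs B='01': prefix -- VIOLATION

NO -- this is NOT a valid prefix code. E (0) is a prefix of B (01).


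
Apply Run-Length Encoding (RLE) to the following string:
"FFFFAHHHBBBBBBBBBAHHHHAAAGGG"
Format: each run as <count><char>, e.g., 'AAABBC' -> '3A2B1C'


Scanning runs left to right:
  i=0: run of 'F' x 4 -> '4F'
  i=4: run of 'A' x 1 -> '1A'
  i=5: run of 'H' x 3 -> '3H'
  i=8: run of 'B' x 9 -> '9B'
  i=17: run of 'A' x 1 -> '1A'
  i=18: run of 'H' x 4 -> '4H'
  i=22: run of 'A' x 3 -> '3A'
  i=25: run of 'G' x 3 -> '3G'

RLE = 4F1A3H9B1A4H3A3G


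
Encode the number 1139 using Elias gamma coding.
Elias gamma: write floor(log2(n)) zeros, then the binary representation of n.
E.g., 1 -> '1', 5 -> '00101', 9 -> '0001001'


num_bits = floor(log2(1139)) + 1 = 11
leading_zeros = num_bits - 1 = 10
binary(1139) = 10001110011

Elias gamma(1139) = '0000000000' + '10001110011' = 000000000010001110011 (21 bits)


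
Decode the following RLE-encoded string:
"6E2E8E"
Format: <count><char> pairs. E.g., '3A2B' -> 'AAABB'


Expanding each <count><char> pair:
  6E -> 'EEEEEE'
  2E -> 'EE'
  8E -> 'EEEEEEEE'

Decoded = EEEEEEEEEEEEEEEE


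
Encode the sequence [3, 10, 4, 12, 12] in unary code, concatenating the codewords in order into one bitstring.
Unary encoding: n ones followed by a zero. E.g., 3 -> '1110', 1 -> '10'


Encode each number as n ones followed by a terminating 0:
  3 -> 1110 (4 bits)
  10 -> 11111111110 (11 bits)
  4 -> 11110 (5 bits)
  12 -> 1111111111110 (13 bits)
  12 -> 1111111111110 (13 bits)
Total length = 4 + 11 + 5 + 13 + 13 = 46 bits.

Unary([3, 10, 4, 12, 12]) = 1110111111111101111011111111111101111111111110 (46 bits)


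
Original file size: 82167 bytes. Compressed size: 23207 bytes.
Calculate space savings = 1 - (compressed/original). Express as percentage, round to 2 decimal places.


ratio = compressed/original = 23207/82167 = 0.282437
savings = 1 - ratio = 1 - 0.282437 = 0.717563
as a percentage: 0.717563 * 100 = 71.76%

Space savings = 1 - 23207/82167 = 71.76%


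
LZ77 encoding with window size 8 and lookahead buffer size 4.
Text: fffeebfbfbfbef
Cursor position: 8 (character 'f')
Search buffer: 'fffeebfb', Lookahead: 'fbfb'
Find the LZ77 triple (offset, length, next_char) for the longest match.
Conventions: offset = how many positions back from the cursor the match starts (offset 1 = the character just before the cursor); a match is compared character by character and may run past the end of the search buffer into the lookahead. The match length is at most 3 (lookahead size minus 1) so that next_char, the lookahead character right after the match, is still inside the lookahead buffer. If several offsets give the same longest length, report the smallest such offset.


Try each offset into the search buffer:
  offset=1 (pos 7, char 'b'): match length 0
  offset=2 (pos 6, char 'f'): match length 3
  offset=3 (pos 5, char 'b'): match length 0
  offset=4 (pos 4, char 'e'): match length 0
  offset=5 (pos 3, char 'e'): match length 0
  offset=6 (pos 2, char 'f'): match length 1
  offset=7 (pos 1, char 'f'): match length 1
  offset=8 (pos 0, char 'f'): match length 1
Longest match has length 3 at offset 2.
next_char = character at position 8 + 3 = 11 -> 'b'

Best match: offset=2, length=3 (matching 'fbf' starting at position 6)
LZ77 triple: (2, 3, 'b')
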